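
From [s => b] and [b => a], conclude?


Hypothetical syllogism: from (P → Q) and (Q → R), infer (P → R).
Chain the two implications through the shared middle term 'b'.

s => a


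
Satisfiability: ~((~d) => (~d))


Check all 2 assignments over {d}:
d | φ
-----
False | False
True | False
No assignment makes the formula true.

Unsatisfiable.


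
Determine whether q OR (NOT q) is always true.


Build the truth table over {q}:
q | φ
-----
F | T
T | T
Every row evaluates to true.

Yes, it is a tautology.


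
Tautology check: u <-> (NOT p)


Build the truth table over {p, u}:
p | u | φ
---------
F | F | F
T | F | T
F | T | T
T | T | F
Counterexample at row 1: with p=F, u=F, the formula is F.

No, it is not a tautology.


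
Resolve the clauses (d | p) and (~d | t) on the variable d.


The clauses contain complementary literals d and ~d.
Resolution eliminates this pair and disjoins the remaining literals (merging duplicates).

(p | t)


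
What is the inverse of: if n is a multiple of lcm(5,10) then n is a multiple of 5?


The inverse of (P → Q) is (¬P → ¬Q). It is equivalent to the converse, not to the original.
Here P = 'n is a multiple of lcm(5,10)' and Q = 'n is a multiple of 5'.

If not (n is a multiple of lcm(5,10)), then not (n is a multiple of 5).


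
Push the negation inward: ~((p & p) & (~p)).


De Morgan: the negation of a conjunction is the disjunction of the negations.
Distribute ~ across &, flipping it to |, and negate each literal.

((~p) | (~p)) | p


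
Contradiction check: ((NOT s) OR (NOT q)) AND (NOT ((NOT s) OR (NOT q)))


Truth table over {q, s}:
q | s | φ
---------
F | F | F
T | F | F
F | T | F
T | T | F
Every row is false.

Yes, it is a contradiction.


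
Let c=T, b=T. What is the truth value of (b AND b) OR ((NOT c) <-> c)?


Substitute c=T, b=T:
b AND b = T AND T = T
NOT c = F
(NOT c) <-> c = F <-> T = F
(b AND b) OR ((NOT c) <-> c) = T OR F = T

T


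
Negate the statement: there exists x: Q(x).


¬(for all x: φ) = there exists x: ¬φ, and ¬(there exists x: φ) = for all x: ¬φ.
Apply to the existential statement.

for all x: NOT(Q(x))


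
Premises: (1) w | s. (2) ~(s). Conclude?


Disjunctive syllogism: from (P ∨ Q) and ¬P, infer Q.
One disjunct, 's', is ruled out; the other must hold.

w


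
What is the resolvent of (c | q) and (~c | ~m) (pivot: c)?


The clauses contain complementary literals c and ~c.
Resolution eliminates this pair and disjoins the remaining literals (merging duplicates).

(q | ~m)


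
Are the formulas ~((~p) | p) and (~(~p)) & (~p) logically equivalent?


Compare truth tables:
p | φ | ψ
---------
False | False | False
True | False | False
The columns φ and ψ agree on every row.

Yes, they are logically equivalent.


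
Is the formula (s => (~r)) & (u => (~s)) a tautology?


Build the truth table over {r, s, u}:
r | s | u | φ
-------------
False | False | False | True
True | False | False | True
False | True | False | True
True | True | False | False
False | False | True | True
True | False | True | True
False | True | True | False
True | True | True | False
Counterexample at row 4: with r=True, s=True, u=False, the formula is False.

No, it is not a tautology.


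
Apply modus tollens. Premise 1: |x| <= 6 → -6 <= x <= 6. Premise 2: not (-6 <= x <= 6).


Modus tollens: from (P → Q) and ¬Q, infer ¬P.
Q = '-6 <= x <= 6' is denied; since P → Q, P must also fail.

Not (|x| <= 6).


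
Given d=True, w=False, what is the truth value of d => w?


Implication is false only when antecedent is true and consequent is false.
Substitute: d=True, w=False.
True => False evaluates to False.

False


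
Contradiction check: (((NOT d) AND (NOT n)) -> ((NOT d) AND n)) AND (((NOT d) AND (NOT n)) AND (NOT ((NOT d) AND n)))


Truth table over {d, n}:
d | n | φ
---------
F | F | F
T | F | F
F | T | F
T | T | F
Every row is false.

Yes, it is a contradiction.


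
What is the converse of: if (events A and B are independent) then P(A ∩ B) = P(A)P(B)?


The converse of (P → Q) is (Q → P). It is not in general equivalent to the original.
Here P = '(events A and B are independent)' and Q = 'P(A ∩ B) = P(A)P(B)'.

If P(A ∩ B) = P(A)P(B), then (events A and B are independent).


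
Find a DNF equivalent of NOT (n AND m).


Step 1: Apply De Morgan: ¬(n ∧ m) = ¬n ∨ ¬m.

(NOT n) OR (NOT m)


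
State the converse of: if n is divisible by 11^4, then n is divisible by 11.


The converse of (P → Q) is (Q → P). It is not in general equivalent to the original.
Here P = 'n is divisible by 11^4' and Q = 'n is divisible by 11'.

If n is divisible by 11, then n is divisible by 11^4.


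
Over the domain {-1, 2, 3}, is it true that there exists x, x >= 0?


Evaluate the predicate on each element: -1:F, 2:T, 3:T.
Witness x = 2 satisfies the predicate.

T


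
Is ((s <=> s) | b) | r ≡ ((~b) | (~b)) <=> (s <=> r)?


Compare truth tables:
b | r | s | φ | ψ
-----------------
False | False | False | True | True
True | False | False | True | False
False | True | False | True | False
True | True | False | True | True
False | False | True | True | False
True | False | True | True | True
False | True | True | True | True
True | True | True | True | False
They differ at row 2 (b=True, r=False, s=False): φ=True but ψ=False.

No, they are not logically equivalent.


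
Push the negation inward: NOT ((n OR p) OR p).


De Morgan: the negation of a disjunction is the conjunction of the negations.
Distribute NOT across OR, flipping it to AND, and negate each literal.

((NOT n) AND (NOT p)) AND (NOT p)


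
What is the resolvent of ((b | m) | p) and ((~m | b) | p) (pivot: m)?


The clauses contain complementary literals m and ~m.
Resolution eliminates this pair and disjoins the remaining literals (merging duplicates).

(p | b)


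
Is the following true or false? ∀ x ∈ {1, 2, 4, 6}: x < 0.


Evaluate the predicate on each element: 1:F, 2:F, 4:F, 6:F.
Counterexample x = 1 fails the predicate.

F


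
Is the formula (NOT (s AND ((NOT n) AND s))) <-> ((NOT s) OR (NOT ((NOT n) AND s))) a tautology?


Build the truth table over {n, s}:
n | s | φ
---------
F | F | T
T | F | T
F | T | T
T | T | T
Every row evaluates to true.

Yes, it is a tautology.


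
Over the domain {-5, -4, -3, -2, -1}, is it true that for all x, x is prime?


Evaluate the predicate on each element: -5:F, -4:F, -3:F, -2:F, -1:F.
Counterexample x = -5 fails the predicate.

F


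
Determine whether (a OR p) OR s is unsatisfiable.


Truth table over {a, p, s}:
a | p | s | φ
-------------
F | F | F | F
T | F | F | T
F | T | F | T
T | T | F | T
F | F | T | T
T | F | T | T
F | T | T | T
T | T | T | T
Satisfying assignment at row 2: a=T, p=F, s=F gives T.

No, it is not a contradiction.


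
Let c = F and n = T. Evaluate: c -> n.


Implication is false only when antecedent is true and consequent is false.
Substitute: c=F, n=T.
F -> T evaluates to T.

T


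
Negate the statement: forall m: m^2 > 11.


¬(forall x: φ) = exists x: ¬φ, and ¬(exists x: φ) = forall x: ¬φ.
Apply to the universal statement.

exists m: ~(m^2 > 11)


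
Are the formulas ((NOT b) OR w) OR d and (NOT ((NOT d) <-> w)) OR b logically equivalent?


Compare truth tables:
b | d | w | φ | ψ
-----------------
F | F | F | T | T
T | F | F | F | T
F | T | F | T | F
T | T | F | T | T
F | F | T | T | F
T | F | T | T | T
F | T | T | T | T
T | T | T | T | T
They differ at row 2 (b=T, d=F, w=F): φ=F but ψ=T.

No, they are not logically equivalent.


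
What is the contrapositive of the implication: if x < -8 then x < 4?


The contrapositive of (P → Q) is (¬Q → ¬P); it is logically equivalent to the original.
Here P = 'x < -8' and Q = 'x < 4'.

If not (x < 4), then not (x < -8).


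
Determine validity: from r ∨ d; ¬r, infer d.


This matches the form of disjunctive syllogism: the conclusion follows in every model of the premises.

Valid.


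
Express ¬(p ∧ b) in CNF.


Step 1: Apply De Morgan: ¬(p ∧ b) = ¬p ∨ ¬b.

(¬p) ∨ (¬b)


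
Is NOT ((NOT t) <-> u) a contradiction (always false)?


Truth table over {t, u}:
t | u | φ
---------
F | F | T
T | F | F
F | T | F
T | T | T
Satisfying assignment at row 1: t=F, u=F gives T.

No, it is not a contradiction.


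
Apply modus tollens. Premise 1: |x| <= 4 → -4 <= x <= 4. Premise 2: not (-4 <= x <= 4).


Modus tollens: from (P → Q) and ¬Q, infer ¬P.
Q = '-4 <= x <= 4' is denied; since P → Q, P must also fail.

Not (|x| <= 4).


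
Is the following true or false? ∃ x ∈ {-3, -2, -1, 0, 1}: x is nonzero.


Evaluate the predicate on each element: -3:T, -2:T, -1:T, 0:F, 1:T.
Witness x = -3 satisfies the predicate.

T


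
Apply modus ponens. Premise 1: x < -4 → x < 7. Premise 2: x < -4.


Modus ponens: from (P → Q) and P, infer Q.
P = 'x < -4' is asserted, and P → Q holds, so Q follows.

x < 7.


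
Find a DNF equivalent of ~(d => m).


Step 1: Rewrite implication then negate: ¬(¬d ∨ m) = d ∧ ¬m.

d & (~m)


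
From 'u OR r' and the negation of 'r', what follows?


Disjunctive syllogism: from (P ∨ Q) and ¬P, infer Q.
One disjunct, 'r', is ruled out; the other must hold.

u


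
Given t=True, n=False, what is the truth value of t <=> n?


Biconditional is true when both operands have the same truth value.
Substitute: t=True, n=False.
True <=> False evaluates to False.

False


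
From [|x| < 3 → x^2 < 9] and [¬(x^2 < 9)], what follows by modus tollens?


Modus tollens: from (P → Q) and ¬Q, infer ¬P.
Q = 'x^2 < 9' is denied; since P → Q, P must also fail.

Not (|x| < 3).


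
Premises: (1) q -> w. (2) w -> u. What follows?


Hypothetical syllogism: from (P → Q) and (Q → R), infer (P → R).
Chain the two implications through the shared middle term 'w'.

q -> u


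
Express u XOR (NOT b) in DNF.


Step 1: u ⊕ (¬b) is true exactly when they disagree: (u ∧ ¬(¬b)) ∨ (¬u ∧ (¬b)).
Step 2: Eliminate any double negations (¬¬X = X).

(u AND b) OR ((NOT u) AND (NOT b))


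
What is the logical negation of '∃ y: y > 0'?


¬(∀ x: φ) = ∃ x: ¬φ, and ¬(∃ x: φ) = ∀ x: ¬φ.
Apply to the existential statement.

∀ y: ¬(y > 0)


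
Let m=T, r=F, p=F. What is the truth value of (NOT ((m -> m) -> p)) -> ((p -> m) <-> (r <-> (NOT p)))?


Substitute m=T, r=F, p=F:
m -> m = T -> T = T
(m -> m) -> p = T -> F = F
NOT ((m -> m) -> p) = T
p -> m = F -> T = T
NOT p = T
r <-> (NOT p) = F <-> T = F
(p -> m) <-> (r <-> (NOT p)) = T <-> F = F
(NOT ((m -> m) -> p)) -> ((p -> m) <-> (r <-> (NOT p))) = T -> F = F

F


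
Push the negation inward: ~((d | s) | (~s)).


De Morgan: the negation of a disjunction is the conjunction of the negations.
Distribute ~ across |, flipping it to &, and negate each literal.

((~d) & (~s)) & s


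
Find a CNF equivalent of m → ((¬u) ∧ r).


Step 1: Rewrite m → ((¬u) ∧ r) as ¬m ∨ ((¬u) ∧ r).
Step 2: Distribute ∨ over ∧.

((¬m) ∨ (¬u)) ∧ ((¬m) ∨ r)


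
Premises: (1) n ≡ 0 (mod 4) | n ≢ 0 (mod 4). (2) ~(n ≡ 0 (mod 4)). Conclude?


Disjunctive syllogism: from (P ∨ Q) and ¬P, infer Q.
One disjunct, 'n ≡ 0 (mod 4)', is ruled out; the other must hold.

n ≢ 0 (mod 4)


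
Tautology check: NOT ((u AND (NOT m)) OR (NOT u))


Build the truth table over {m, u}:
m | u | φ
---------
F | F | F
T | F | F
F | T | F
T | T | T
Counterexample at row 1: with m=F, u=F, the formula is F.

No, it is not a tautology.


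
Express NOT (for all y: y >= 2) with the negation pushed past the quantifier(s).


¬(for all x: φ) = there exists x: ¬φ, and ¬(there exists x: φ) = for all x: ¬φ.
Apply to the universal statement.

there exists y: NOT(y >= 2)


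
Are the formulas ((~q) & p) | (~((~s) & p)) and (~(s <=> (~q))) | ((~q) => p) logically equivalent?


Compare truth tables:
p | q | s | φ | ψ
-----------------
False | False | False | True | True
True | False | False | True | True
False | True | False | True | True
True | True | False | False | True
False | False | True | True | False
True | False | True | True | True
False | True | True | True | True
True | True | True | True | True
They differ at row 4 (p=True, q=True, s=False): φ=False but ψ=True.

No, they are not logically equivalent.


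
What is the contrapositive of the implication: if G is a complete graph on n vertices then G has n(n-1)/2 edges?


The contrapositive of (P → Q) is (¬Q → ¬P); it is logically equivalent to the original.
Here P = 'G is a complete graph on n vertices' and Q = 'G has n(n-1)/2 edges'.

If not (G has n(n-1)/2 edges), then not (G is a complete graph on n vertices).


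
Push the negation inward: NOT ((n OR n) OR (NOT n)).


De Morgan: the negation of a disjunction is the conjunction of the negations.
Distribute NOT across OR, flipping it to AND, and negate each literal.

((NOT n) AND (NOT n)) AND n


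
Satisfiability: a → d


Search for a satisfying assignment over {a, d}.
Try a=F, d=F: the formula evaluates to T.
A satisfying assignment exists.

Satisfiable.


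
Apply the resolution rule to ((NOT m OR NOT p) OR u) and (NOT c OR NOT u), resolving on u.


The clauses contain complementary literals u and NOTu.
Resolution eliminates this pair and disjoins the remaining literals (merging duplicates).

((NOT p OR NOT m) OR NOT c)


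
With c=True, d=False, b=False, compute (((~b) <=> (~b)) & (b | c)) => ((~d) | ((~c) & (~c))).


Substitute c=True, d=False, b=False:
… (earlier sub-steps elided)
~b = True
(~b) <=> (~b) = True <=> True = True
b | c = False | True = True
((~b) <=> (~b)) & (b | c) = True & True = True
~d = True
~c = False
~c = False
(~c) & (~c) = False & False = False
(~d) | ((~c) & (~c)) = True | False = True
(((~b) <=> (~b)) & (b | c)) => ((~d) | ((~c) & (~c))) = True => True = True

True


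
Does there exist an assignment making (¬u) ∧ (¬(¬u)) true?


Check all 2 assignments over {u}:
u | φ
-----
F | F
T | F
No assignment makes the formula true.

Unsatisfiable.


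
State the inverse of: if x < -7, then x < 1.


The inverse of (P → Q) is (¬P → ¬Q). It is equivalent to the converse, not to the original.
Here P = 'x < -7' and Q = 'x < 1'.

If not (x < -7), then not (x < 1).


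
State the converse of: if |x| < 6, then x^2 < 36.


The converse of (P → Q) is (Q → P). It is not in general equivalent to the original.
Here P = '|x| < 6' and Q = 'x^2 < 36'.

If x^2 < 36, then |x| < 6.


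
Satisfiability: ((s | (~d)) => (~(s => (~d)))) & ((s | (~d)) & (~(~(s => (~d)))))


Check all 4 assignments over {d, s}:
d | s | φ
---------
False | False | False
True | False | False
False | True | False
True | True | False
No assignment makes the formula true.

Unsatisfiable.


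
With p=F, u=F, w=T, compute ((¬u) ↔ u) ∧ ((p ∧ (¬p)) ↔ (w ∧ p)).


Substitute p=F, u=F, w=T:
¬u = T
(¬u) ↔ u = T ↔ F = F
¬p = T
p ∧ (¬p) = F ∧ T = F
w ∧ p = T ∧ F = F
(p ∧ (¬p)) ↔ (w ∧ p) = F ↔ F = T
((¬u) ↔ u) ∧ ((p ∧ (¬p)) ↔ (w ∧ p)) = F ∧ T = F

F


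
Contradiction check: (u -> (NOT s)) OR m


Truth table over {m, s, u}:
m | s | u | φ
-------------
F | F | F | T
T | F | F | T
F | T | F | T
T | T | F | T
F | F | T | T
T | F | T | T
F | T | T | F
T | T | T | T
Satisfying assignment at row 1: m=F, s=F, u=F gives T.

No, it is not a contradiction.


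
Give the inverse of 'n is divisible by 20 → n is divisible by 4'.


The inverse of (P → Q) is (¬P → ¬Q). It is equivalent to the converse, not to the original.
Here P = 'n is divisible by 20' and Q = 'n is divisible by 4'.

If not (n is divisible by 20), then not (n is divisible by 4).


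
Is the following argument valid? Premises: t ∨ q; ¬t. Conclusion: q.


This matches the form of disjunctive syllogism: the conclusion follows in every model of the premises.

Valid.


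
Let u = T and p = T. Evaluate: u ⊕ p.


Exclusive or is true when exactly one operand is true.
Substitute: u=T, p=T.
T ⊕ T evaluates to F.

F


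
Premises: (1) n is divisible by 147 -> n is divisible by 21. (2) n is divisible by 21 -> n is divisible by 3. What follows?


Hypothetical syllogism: from (P → Q) and (Q → R), infer (P → R).
Chain the two implications through the shared middle term 'n is divisible by 21'.

n is divisible by 147 -> n is divisible by 3


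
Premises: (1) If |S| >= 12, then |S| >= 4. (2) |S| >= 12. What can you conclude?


Modus ponens: from (P → Q) and P, infer Q.
P = '|S| >= 12' is asserted, and P → Q holds, so Q follows.

|S| >= 4.


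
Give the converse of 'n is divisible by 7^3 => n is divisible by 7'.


The converse of (P → Q) is (Q → P). It is not in general equivalent to the original.
Here P = 'n is divisible by 7^3' and Q = 'n is divisible by 7'.

If n is divisible by 7, then n is divisible by 7^3.


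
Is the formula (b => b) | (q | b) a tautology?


Build the truth table over {b, q}:
b | q | φ
---------
False | False | True
True | False | True
False | True | True
True | True | True
Every row evaluates to true.

Yes, it is a tautology.


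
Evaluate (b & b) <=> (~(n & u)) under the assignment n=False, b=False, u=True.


Substitute n=False, b=False, u=True:
b & b = False & False = False
n & u = False & True = False
~(n & u) = True
(b & b) <=> (~(n & u)) = False <=> True = False

False


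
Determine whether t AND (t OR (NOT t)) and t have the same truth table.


Compare truth tables:
t | φ | ψ
---------
F | F | F
T | T | T
The columns φ and ψ agree on every row.

Yes, they are logically equivalent.


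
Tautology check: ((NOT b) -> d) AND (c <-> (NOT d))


Build the truth table over {b, c, d}:
b | c | d | φ
-------------
F | F | F | F
T | F | F | F
F | T | F | F
T | T | F | T
F | F | T | T
T | F | T | T
F | T | T | F
T | T | T | F
Counterexample at row 1: with b=F, c=F, d=F, the formula is F.

No, it is not a tautology.


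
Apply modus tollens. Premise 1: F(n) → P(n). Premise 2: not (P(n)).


Modus tollens: from (P → Q) and ¬Q, infer ¬P.
Q = 'P(n)' is denied; since P → Q, P must also fail.

Not (F(n)).


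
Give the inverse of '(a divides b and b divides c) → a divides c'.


The inverse of (P → Q) is (¬P → ¬Q). It is equivalent to the converse, not to the original.
Here P = '(a divides b and b divides c)' and Q = 'a divides c'.

If not ((a divides b and b divides c)), then not (a divides c).


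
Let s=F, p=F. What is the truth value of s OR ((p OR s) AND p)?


Substitute s=F, p=F:
p OR s = F OR F = F
(p OR s) AND p = F AND F = F
s OR ((p OR s) AND p) = F OR F = F

F


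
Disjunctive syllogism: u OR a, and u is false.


Disjunctive syllogism: from (P ∨ Q) and ¬P, infer Q.
One disjunct, 'u', is ruled out; the other must hold.

a


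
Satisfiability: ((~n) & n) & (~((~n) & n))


Check all 2 assignments over {n}:
n | φ
-----
False | False
True | False
No assignment makes the formula true.

Unsatisfiable.


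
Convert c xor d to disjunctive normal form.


Step 1: c ⊕ d is true exactly when they disagree: (c ∧ ¬d) ∨ (¬c ∧ d).

(c & (~d)) | ((~c) & d)


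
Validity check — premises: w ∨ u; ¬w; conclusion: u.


This matches the form of disjunctive syllogism: the conclusion follows in every model of the premises.

Valid.


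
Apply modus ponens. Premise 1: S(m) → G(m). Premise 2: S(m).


Modus ponens: from (P → Q) and P, infer Q.
P = 'S(m)' is asserted, and P → Q holds, so Q follows.

G(m).


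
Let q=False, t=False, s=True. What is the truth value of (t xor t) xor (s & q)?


Substitute q=False, t=False, s=True:
t xor t = False xor False = False
s & q = True & False = False
(t xor t) xor (s & q) = False xor False = False

False


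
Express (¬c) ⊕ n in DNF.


Step 1: (¬c) ⊕ n is true exactly when they disagree: ((¬c) ∧ ¬n) ∨ (¬(¬c) ∧ n).
Step 2: Eliminate any double negations (¬¬X = X).

((¬c) ∧ (¬n)) ∨ (c ∧ n)


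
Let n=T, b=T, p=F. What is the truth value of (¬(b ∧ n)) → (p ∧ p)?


Substitute n=T, b=T, p=F:
b ∧ n = T ∧ T = T
¬(b ∧ n) = F
p ∧ p = F ∧ F = F
(¬(b ∧ n)) → (p ∧ p) = F → F = T

T


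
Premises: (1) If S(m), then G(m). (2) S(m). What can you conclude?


Modus ponens: from (P → Q) and P, infer Q.
P = 'S(m)' is asserted, and P → Q holds, so Q follows.

G(m).


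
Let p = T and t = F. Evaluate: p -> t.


Implication is false only when antecedent is true and consequent is false.
Substitute: p=T, t=F.
T -> F evaluates to F.

F


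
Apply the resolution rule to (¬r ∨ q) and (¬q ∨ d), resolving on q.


The clauses contain complementary literals q and ¬q.
Resolution eliminates this pair and disjoins the remaining literals (merging duplicates).

(¬r ∨ d)


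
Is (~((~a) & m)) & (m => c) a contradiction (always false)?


Truth table over {a, c, m}:
a | c | m | φ
-------------
False | False | False | True
True | False | False | True
False | True | False | True
True | True | False | True
False | False | True | False
True | False | True | False
False | True | True | False
True | True | True | True
Satisfying assignment at row 1: a=False, c=False, m=False gives True.

No, it is not a contradiction.


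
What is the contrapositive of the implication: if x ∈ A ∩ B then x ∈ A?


The contrapositive of (P → Q) is (¬Q → ¬P); it is logically equivalent to the original.
Here P = 'x ∈ A ∩ B' and Q = 'x ∈ A'.

If not (x ∈ A), then not (x ∈ A ∩ B).


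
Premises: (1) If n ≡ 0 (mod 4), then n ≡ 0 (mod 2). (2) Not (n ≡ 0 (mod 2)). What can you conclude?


Modus tollens: from (P → Q) and ¬Q, infer ¬P.
Q = 'n ≡ 0 (mod 2)' is denied; since P → Q, P must also fail.

Not (n ≡ 0 (mod 4)).


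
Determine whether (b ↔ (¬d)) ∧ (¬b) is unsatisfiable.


Truth table over {b, d}:
b | d | φ
---------
F | F | F
T | F | F
F | T | T
T | T | F
Satisfying assignment at row 3: b=F, d=T gives T.

No, it is not a contradiction.


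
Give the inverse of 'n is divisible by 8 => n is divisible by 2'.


The inverse of (P → Q) is (¬P → ¬Q). It is equivalent to the converse, not to the original.
Here P = 'n is divisible by 8' and Q = 'n is divisible by 2'.

If not (n is divisible by 8), then not (n is divisible by 2).


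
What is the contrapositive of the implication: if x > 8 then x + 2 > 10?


The contrapositive of (P → Q) is (¬Q → ¬P); it is logically equivalent to the original.
Here P = 'x > 8' and Q = 'x + 2 > 10'.

If not (x + 2 > 10), then not (x > 8).


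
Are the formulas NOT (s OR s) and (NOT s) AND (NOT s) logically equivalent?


Compare truth tables:
s | φ | ψ
---------
F | T | T
T | F | F
The columns φ and ψ agree on every row.

Yes, they are logically equivalent.


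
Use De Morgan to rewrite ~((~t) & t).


De Morgan: the negation of a conjunction is the disjunction of the negations.
Distribute ~ across &, flipping it to |, and negate each literal.

t | (~t)


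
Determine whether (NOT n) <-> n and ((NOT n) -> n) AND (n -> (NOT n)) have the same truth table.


Compare truth tables:
n | φ | ψ
---------
F | F | F
T | F | F
The columns φ and ψ agree on every row.

Yes, they are logically equivalent.


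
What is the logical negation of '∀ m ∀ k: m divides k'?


Negation flips each quantifier (∀↔∃) and negates the inner predicate.
¬(∀ m ∀ k: φ) = ∃ m ∃ k: ¬φ.

∃ m ∃ k: ¬(m divides k)


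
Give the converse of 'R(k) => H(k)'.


The converse of (P → Q) is (Q → P). It is not in general equivalent to the original.
Here P = 'R(k)' and Q = 'H(k)'.

If H(k), then R(k).


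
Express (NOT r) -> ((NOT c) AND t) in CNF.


Step 1: Rewrite (¬r) → ((¬c) ∧ t) as ¬(¬r) ∨ ((¬c) ∧ t).
Step 2: Distribute ∨ over ∧.
Step 3: Eliminate any double negations (¬¬X = X).

(r OR (NOT c)) AND (r OR t)


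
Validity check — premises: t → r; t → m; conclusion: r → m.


This is (no valid rule). There exist truth assignments where the premises are all true but the conclusion is false.

Invalid.


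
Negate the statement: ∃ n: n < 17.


¬(∀ x: φ) = ∃ x: ¬φ, and ¬(∃ x: φ) = ∀ x: ¬φ.
Apply to the existential statement.

∀ n: ¬(n < 17)


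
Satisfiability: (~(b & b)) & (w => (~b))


Search for a satisfying assignment over {b, w}.
Try b=False, w=False: the formula evaluates to True.
A satisfying assignment exists.

Satisfiable.


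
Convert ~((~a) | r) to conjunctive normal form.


Step 1: Apply De Morgan: ¬((¬a) ∨ r) = ¬(¬a) ∧ ¬r.
Step 2: Eliminate any double negations (¬¬X = X).

a & (~r)


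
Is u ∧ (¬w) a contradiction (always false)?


Truth table over {u, w}:
u | w | φ
---------
F | F | F
T | F | T
F | T | F
T | T | F
Satisfying assignment at row 2: u=T, w=F gives T.

No, it is not a contradiction.


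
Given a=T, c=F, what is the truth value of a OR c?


Disjunction is false only when both operands are false.
Substitute: a=T, c=F.
T OR F evaluates to T.

T


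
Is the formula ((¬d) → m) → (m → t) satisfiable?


Search for a satisfying assignment over {d, m, t}.
Try d=F, m=F, t=F: the formula evaluates to T.
A satisfying assignment exists.

Satisfiable.


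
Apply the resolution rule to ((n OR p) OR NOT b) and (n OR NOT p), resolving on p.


The clauses contain complementary literals p and NOTp.
Resolution eliminates this pair and disjoins the remaining literals (merging duplicates).

(n OR NOT b)


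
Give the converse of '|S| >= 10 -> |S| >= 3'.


The converse of (P → Q) is (Q → P). It is not in general equivalent to the original.
Here P = '|S| >= 10' and Q = '|S| >= 3'.

If |S| >= 3, then |S| >= 10.


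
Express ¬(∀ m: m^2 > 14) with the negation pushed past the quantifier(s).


¬(∀ x: φ) = ∃ x: ¬φ, and ¬(∃ x: φ) = ∀ x: ¬φ.
Apply to the universal statement.

∃ m: ¬(m^2 > 14)


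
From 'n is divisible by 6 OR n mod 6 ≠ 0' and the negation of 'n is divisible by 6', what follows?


Disjunctive syllogism: from (P ∨ Q) and ¬P, infer Q.
One disjunct, 'n is divisible by 6', is ruled out; the other must hold.

n mod 6 ≠ 0


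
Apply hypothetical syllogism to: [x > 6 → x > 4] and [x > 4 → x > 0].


Hypothetical syllogism: from (P → Q) and (Q → R), infer (P → R).
Chain the two implications through the shared middle term 'x > 4'.

x > 6 → x > 0


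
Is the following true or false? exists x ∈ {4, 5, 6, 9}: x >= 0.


Evaluate the predicate on each element: 4:True, 5:True, 6:True, 9:True.
Witness x = 4 satisfies the predicate.

True


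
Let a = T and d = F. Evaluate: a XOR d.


Exclusive or is true when exactly one operand is true.
Substitute: a=T, d=F.
T XOR F evaluates to T.

T


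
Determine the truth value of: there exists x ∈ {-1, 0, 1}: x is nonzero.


Evaluate the predicate on each element: -1:T, 0:F, 1:T.
Witness x = -1 satisfies the predicate.

T


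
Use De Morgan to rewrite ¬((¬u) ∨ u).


De Morgan: the negation of a disjunction is the conjunction of the negations.
Distribute ¬ across ∨, flipping it to ∧, and negate each literal.

u ∧ (¬u)


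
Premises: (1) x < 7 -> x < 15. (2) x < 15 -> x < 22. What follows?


Hypothetical syllogism: from (P → Q) and (Q → R), infer (P → R).
Chain the two implications through the shared middle term 'x < 15'.

x < 7 -> x < 22


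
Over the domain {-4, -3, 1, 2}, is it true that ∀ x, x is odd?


Evaluate the predicate on each element: -4:F, -3:T, 1:T, 2:F.
Counterexample x = -4 fails the predicate.

F


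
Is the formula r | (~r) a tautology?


Build the truth table over {r}:
r | φ
-----
False | True
True | True
Every row evaluates to true.

Yes, it is a tautology.


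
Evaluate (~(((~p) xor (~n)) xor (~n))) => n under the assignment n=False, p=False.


Substitute n=False, p=False:
~p = True
~n = True
(~p) xor (~n) = True xor True = False
~n = True
((~p) xor (~n)) xor (~n) = False xor True = True
~(((~p) xor (~n)) xor (~n)) = False
(~(((~p) xor (~n)) xor (~n))) => n = False => False = True

True


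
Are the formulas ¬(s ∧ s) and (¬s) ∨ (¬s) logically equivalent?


Compare truth tables:
s | φ | ψ
---------
F | T | T
T | F | F
The columns φ and ψ agree on every row.

Yes, they are logically equivalent.


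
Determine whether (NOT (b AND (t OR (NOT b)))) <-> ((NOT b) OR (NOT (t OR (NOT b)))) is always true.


Build the truth table over {b, t}:
b | t | φ
---------
F | F | T
T | F | T
F | T | T
T | T | T
Every row evaluates to true.

Yes, it is a tautology.


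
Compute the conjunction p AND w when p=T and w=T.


Conjunction is true only when both operands are true.
Substitute: p=T, w=T.
T AND T evaluates to T.

T


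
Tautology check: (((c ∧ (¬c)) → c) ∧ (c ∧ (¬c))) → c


Build the truth table over {c}:
c | φ
-----
F | T
T | T
Every row evaluates to true.

Yes, it is a tautology.


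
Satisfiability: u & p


Search for a satisfying assignment over {p, u}.
Try p=True, u=True: the formula evaluates to True.
A satisfying assignment exists.

Satisfiable.


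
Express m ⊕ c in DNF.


Step 1: m ⊕ c is true exactly when they disagree: (m ∧ ¬c) ∨ (¬m ∧ c).

(m ∧ (¬c)) ∨ ((¬m) ∧ c)


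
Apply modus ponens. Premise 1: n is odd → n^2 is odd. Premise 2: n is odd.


Modus ponens: from (P → Q) and P, infer Q.
P = 'n is odd' is asserted, and P → Q holds, so Q follows.

n^2 is odd.


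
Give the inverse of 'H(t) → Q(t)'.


The inverse of (P → Q) is (¬P → ¬Q). It is equivalent to the converse, not to the original.
Here P = 'H(t)' and Q = 'Q(t)'.

If not (H(t)), then not (Q(t)).


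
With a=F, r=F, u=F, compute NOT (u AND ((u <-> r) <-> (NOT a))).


Substitute a=F, r=F, u=F:
u <-> r = F <-> F = T
NOT a = T
(u <-> r) <-> (NOT a) = T <-> T = T
u AND ((u <-> r) <-> (NOT a)) = F AND T = F
NOT (u AND ((u <-> r) <-> (NOT a))) = T

T


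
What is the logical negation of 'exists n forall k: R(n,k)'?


Negation flips each quantifier (∀↔∃) and negates the inner predicate.
¬(exists n forall k: φ) = forall n exists k: ¬φ.

forall n exists k: ~(R(n,k))


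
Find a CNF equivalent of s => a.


Step 1: Rewrite s → a as ¬s ∨ a.

(~s) | a


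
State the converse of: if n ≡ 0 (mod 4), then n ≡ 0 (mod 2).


The converse of (P → Q) is (Q → P). It is not in general equivalent to the original.
Here P = 'n ≡ 0 (mod 4)' and Q = 'n ≡ 0 (mod 2)'.

If n ≡ 0 (mod 2), then n ≡ 0 (mod 4).


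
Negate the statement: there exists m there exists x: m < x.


Negation flips each quantifier (∀↔∃) and negates the inner predicate.
¬(there exists m there exists x: φ) = for all m for all x: ¬φ.

for all m for all x: NOT(m < x)


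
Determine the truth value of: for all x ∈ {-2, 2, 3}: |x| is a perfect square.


Evaluate the predicate on each element: -2:F, 2:F, 3:F.
Counterexample x = -2 fails the predicate.

F


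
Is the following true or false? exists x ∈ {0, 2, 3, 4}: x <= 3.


Evaluate the predicate on each element: 0:True, 2:True, 3:True, 4:False.
Witness x = 0 satisfies the predicate.

True


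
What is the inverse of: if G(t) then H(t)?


The inverse of (P → Q) is (¬P → ¬Q). It is equivalent to the converse, not to the original.
Here P = 'G(t)' and Q = 'H(t)'.

If not (G(t)), then not (H(t)).


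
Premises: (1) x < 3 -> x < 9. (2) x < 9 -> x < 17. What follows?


Hypothetical syllogism: from (P → Q) and (Q → R), infer (P → R).
Chain the two implications through the shared middle term 'x < 9'.

x < 3 -> x < 17


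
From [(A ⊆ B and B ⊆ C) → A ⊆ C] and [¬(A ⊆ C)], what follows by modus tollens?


Modus tollens: from (P → Q) and ¬Q, infer ¬P.
Q = 'A ⊆ C' is denied; since P → Q, P must also fail.

Not ((A ⊆ B and B ⊆ C)).


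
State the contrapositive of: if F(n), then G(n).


The contrapositive of (P → Q) is (¬Q → ¬P); it is logically equivalent to the original.
Here P = 'F(n)' and Q = 'G(n)'.

If not (G(n)), then not (F(n)).


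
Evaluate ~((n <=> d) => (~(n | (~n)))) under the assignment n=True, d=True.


Substitute n=True, d=True:
n <=> d = True <=> True = True
~n = False
n | (~n) = True | False = True
~(n | (~n)) = False
(n <=> d) => (~(n | (~n))) = True => False = False
~((n <=> d) => (~(n | (~n)))) = True

True


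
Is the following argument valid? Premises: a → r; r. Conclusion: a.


This is affirming the consequent (fallacy). There exist truth assignments where the premises are all true but the conclusion is false.

Invalid.


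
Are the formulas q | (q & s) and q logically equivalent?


Compare truth tables:
q | s | φ | ψ
-------------
False | False | False | False
True | False | True | True
False | True | False | False
True | True | True | True
The columns φ and ψ agree on every row.

Yes, they are logically equivalent.


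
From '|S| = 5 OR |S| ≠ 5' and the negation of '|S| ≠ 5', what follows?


Disjunctive syllogism: from (P ∨ Q) and ¬P, infer Q.
One disjunct, '|S| ≠ 5', is ruled out; the other must hold.

|S| = 5


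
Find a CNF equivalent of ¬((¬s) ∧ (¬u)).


Step 1: Apply De Morgan: ¬((¬s) ∧ (¬u)) = ¬(¬s) ∨ ¬(¬u).
Step 2: Eliminate any double negations (¬¬X = X).

s ∨ u


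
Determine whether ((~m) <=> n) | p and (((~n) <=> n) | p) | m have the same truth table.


Compare truth tables:
m | n | p | φ | ψ
-----------------
False | False | False | False | False
True | False | False | True | True
False | True | False | True | False
True | True | False | False | True
False | False | True | True | True
True | False | True | True | True
False | True | True | True | True
True | True | True | True | True
They differ at row 3 (m=False, n=True, p=False): φ=True but ψ=False.

No, they are not logically equivalent.


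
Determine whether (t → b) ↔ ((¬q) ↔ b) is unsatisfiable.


Truth table over {b, q, t}:
b | q | t | φ
-------------
F | F | F | F
T | F | F | T
F | T | F | T
T | T | F | F
F | F | T | T
T | F | T | T
F | T | T | F
T | T | T | F
Satisfying assignment at row 2: b=T, q=F, t=F gives T.

No, it is not a contradiction.


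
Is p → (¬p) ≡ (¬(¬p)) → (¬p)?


Compare truth tables:
p | φ | ψ
---------
F | T | T
T | F | F
The columns φ and ψ agree on every row.

Yes, they are logically equivalent.


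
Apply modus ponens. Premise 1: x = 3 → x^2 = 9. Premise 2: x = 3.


Modus ponens: from (P → Q) and P, infer Q.
P = 'x = 3' is asserted, and P → Q holds, so Q follows.

x^2 = 9.


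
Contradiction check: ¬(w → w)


Truth table over {w}:
w | φ
-----
F | F
T | F
Every row is false.

Yes, it is a contradiction.


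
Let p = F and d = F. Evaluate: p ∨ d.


Disjunction is false only when both operands are false.
Substitute: p=F, d=F.
F ∨ F evaluates to F.

F


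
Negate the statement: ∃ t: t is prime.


¬(∀ x: φ) = ∃ x: ¬φ, and ¬(∃ x: φ) = ∀ x: ¬φ.
Apply to the existential statement.

∀ t: ¬(t is prime)


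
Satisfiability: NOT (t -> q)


Search for a satisfying assignment over {q, t}.
Try q=F, t=T: the formula evaluates to T.
A satisfying assignment exists.

Satisfiable.


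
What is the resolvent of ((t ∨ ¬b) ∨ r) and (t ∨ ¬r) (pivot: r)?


The clauses contain complementary literals r and ¬r.
Resolution eliminates this pair and disjoins the remaining literals (merging duplicates).

(¬b ∨ t)


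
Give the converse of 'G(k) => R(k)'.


The converse of (P → Q) is (Q → P). It is not in general equivalent to the original.
Here P = 'G(k)' and Q = 'R(k)'.

If R(k), then G(k).


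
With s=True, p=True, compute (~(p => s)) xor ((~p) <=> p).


Substitute s=True, p=True:
p => s = True => True = True
~(p => s) = False
~p = False
(~p) <=> p = False <=> True = False
(~(p => s)) xor ((~p) <=> p) = False xor False = False

False


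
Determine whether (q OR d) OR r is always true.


Build the truth table over {d, q, r}:
d | q | r | φ
-------------
F | F | F | F
T | F | F | T
F | T | F | T
T | T | F | T
F | F | T | T
T | F | T | T
F | T | T | T
T | T | T | T
Counterexample at row 1: with d=F, q=F, r=F, the formula is F.

No, it is not a tautology.


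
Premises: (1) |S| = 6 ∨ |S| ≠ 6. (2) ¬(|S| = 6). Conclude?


Disjunctive syllogism: from (P ∨ Q) and ¬P, infer Q.
One disjunct, '|S| = 6', is ruled out; the other must hold.

|S| ≠ 6


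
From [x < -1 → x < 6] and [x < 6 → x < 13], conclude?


Hypothetical syllogism: from (P → Q) and (Q → R), infer (P → R).
Chain the two implications through the shared middle term 'x < 6'.

x < -1 → x < 13


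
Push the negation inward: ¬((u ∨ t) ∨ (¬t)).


De Morgan: the negation of a disjunction is the conjunction of the negations.
Distribute ¬ across ∨, flipping it to ∧, and negate each literal.

((¬u) ∧ (¬t)) ∧ t


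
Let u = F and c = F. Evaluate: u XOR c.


Exclusive or is true when exactly one operand is true.
Substitute: u=F, c=F.
F XOR F evaluates to F.

F


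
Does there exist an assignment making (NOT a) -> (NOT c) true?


Search for a satisfying assignment over {a, c}.
Try a=F, c=F: the formula evaluates to T.
A satisfying assignment exists.

Satisfiable.


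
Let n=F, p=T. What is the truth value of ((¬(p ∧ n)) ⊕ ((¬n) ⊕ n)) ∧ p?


Substitute n=F, p=T:
p ∧ n = T ∧ F = F
¬(p ∧ n) = T
¬n = T
(¬n) ⊕ n = T ⊕ F = T
(¬(p ∧ n)) ⊕ ((¬n) ⊕ n) = T ⊕ T = F
((¬(p ∧ n)) ⊕ ((¬n) ⊕ n)) ∧ p = F ∧ T = F

F


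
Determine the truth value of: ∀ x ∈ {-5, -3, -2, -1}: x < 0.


Evaluate the predicate on each element: -5:T, -3:T, -2:T, -1:T.
Every element satisfies the predicate.

T


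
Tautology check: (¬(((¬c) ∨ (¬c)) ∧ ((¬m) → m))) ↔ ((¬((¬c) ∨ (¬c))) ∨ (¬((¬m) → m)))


Build the truth table over {c, m}:
c | m | φ
---------
F | F | T
T | F | T
F | T | T
T | T | T
Every row evaluates to true.

Yes, it is a tautology.


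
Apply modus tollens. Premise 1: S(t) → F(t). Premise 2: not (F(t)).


Modus tollens: from (P → Q) and ¬Q, infer ¬P.
Q = 'F(t)' is denied; since P → Q, P must also fail.

Not (S(t)).


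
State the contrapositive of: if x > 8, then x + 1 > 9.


The contrapositive of (P → Q) is (¬Q → ¬P); it is logically equivalent to the original.
Here P = 'x > 8' and Q = 'x + 1 > 9'.

If not (x + 1 > 9), then not (x > 8).


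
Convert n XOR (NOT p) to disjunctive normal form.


Step 1: n ⊕ (¬p) is true exactly when they disagree: (n ∧ ¬(¬p)) ∨ (¬n ∧ (¬p)).
Step 2: Eliminate any double negations (¬¬X = X).

(n AND p) OR ((NOT n) AND (NOT p))


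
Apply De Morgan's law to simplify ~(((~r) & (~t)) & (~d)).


De Morgan: the negation of a conjunction is the disjunction of the negations.
Distribute ~ across &, flipping it to |, and negate each literal.

(r | t) | d


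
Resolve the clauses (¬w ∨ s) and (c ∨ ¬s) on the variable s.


The clauses contain complementary literals s and ¬s.
Resolution eliminates this pair and disjoins the remaining literals (merging duplicates).

(¬w ∨ c)


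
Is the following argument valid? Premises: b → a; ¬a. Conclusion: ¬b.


This matches the form of modus tollens: the conclusion follows in every model of the premises.

Valid.


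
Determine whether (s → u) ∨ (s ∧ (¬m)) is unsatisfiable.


Truth table over {m, s, u}:
m | s | u | φ
-------------
F | F | F | T
T | F | F | T
F | T | F | T
T | T | F | F
F | F | T | T
T | F | T | T
F | T | T | T
T | T | T | T
Satisfying assignment at row 1: m=F, s=F, u=F gives T.

No, it is not a contradiction.
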